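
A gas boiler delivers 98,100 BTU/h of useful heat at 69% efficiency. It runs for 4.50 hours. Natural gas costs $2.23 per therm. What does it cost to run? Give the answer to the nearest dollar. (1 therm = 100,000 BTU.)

$14

Heat delivered = 98,100 BTU/h × 4.50 h = 441,450 BTU
Gas input = 441,450 / 0.69 = 639,783 BTU
= 639,783 / 100,000 = 6.398 therm
Cost = 6.398 × $2.23/therm = $14.27 ≈ $14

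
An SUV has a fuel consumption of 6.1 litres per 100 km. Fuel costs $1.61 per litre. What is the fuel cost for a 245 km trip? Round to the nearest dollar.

Fuel = 6.1 L/100 km × 245 km / 100 = 14.95 L
Cost = 14.95 L × $1.61/L = $24.06 ≈ $24

$24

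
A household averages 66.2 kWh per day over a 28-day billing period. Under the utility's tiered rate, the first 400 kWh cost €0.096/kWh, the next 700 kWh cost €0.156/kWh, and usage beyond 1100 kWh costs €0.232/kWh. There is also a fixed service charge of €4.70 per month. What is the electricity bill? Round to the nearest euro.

€327

Usage = 66.2 kWh/day × 28 days = 1853.6 kWh
First 400 kWh × €0.096 = €38.40
Next 700 kWh × €0.156 = €109.20
Remaining 753.6 kWh × €0.232 = €174.84
Energy charge = €322.44; + service €4.70 = €327.14 ≈ €327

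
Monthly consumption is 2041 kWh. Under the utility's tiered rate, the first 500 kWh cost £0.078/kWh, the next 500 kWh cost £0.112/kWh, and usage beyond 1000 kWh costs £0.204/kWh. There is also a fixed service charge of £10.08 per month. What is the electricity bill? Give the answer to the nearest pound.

First 500 kWh × £0.078 = £39.00
Next 500 kWh × £0.112 = £56.00
Remaining 1041 kWh × £0.204 = £212.36
Energy charge = £307.36; + service £10.08 = £317.44 ≈ £317

£317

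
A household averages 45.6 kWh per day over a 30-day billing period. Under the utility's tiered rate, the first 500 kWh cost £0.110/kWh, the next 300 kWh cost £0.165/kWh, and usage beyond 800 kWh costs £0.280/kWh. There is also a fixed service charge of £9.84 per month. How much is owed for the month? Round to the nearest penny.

£273.38

Usage = 45.6 kWh/day × 30 days = 1368 kWh
First 500 kWh × £0.110 = £55.00
Next 300 kWh × £0.165 = £49.50
Remaining 568 kWh × £0.280 = £159.04
Energy charge = £263.54; + service £9.84 = £273.38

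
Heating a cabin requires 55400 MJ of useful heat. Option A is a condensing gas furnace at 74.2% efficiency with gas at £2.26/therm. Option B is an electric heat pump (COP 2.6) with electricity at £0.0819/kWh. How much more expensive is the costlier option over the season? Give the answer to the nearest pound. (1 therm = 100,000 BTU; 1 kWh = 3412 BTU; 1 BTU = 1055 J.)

£1115

Heat load = 55400 MJ = 55,400,000,000 J / 1055 = 52,511,848 BTU
Gas: input = 52,511,848 / 0.742 = 70,770,685 BTU = 707.7 therm → 707.7 × £2.26 = £1,599.42
Heat pump: 52,511,848 BTU / 3412 = 15,390 kWh heat; / 2.6 = 5,919 kWh in → × £0.0819 = £484.80
Difference = |£1,599.42 − £484.80| = £1,114.62 ≈ £1115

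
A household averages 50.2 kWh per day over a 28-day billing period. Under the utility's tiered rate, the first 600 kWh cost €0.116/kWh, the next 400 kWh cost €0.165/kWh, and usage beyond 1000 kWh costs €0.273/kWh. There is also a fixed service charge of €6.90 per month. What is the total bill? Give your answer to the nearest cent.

€253.23

Usage = 50.2 kWh/day × 28 days = 1405.6 kWh
First 600 kWh × €0.116 = €69.60
Next 400 kWh × €0.165 = €66.00
Remaining 405.6 kWh × €0.273 = €110.73
Energy charge = €246.33; + service €6.90 = €253.23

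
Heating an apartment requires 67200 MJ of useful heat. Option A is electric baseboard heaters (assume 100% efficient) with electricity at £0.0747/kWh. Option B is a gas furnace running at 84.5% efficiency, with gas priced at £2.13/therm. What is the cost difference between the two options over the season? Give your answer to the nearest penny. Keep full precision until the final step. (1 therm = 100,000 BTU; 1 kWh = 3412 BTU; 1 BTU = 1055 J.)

£211.08

Heat load = 67200 MJ = 67,200,000,000 J / 1055 = 63,696,682 BTU
Gas: input = 63,696,682 / 0.845 = 75,380,689 BTU = 753.8 therm → 753.8 × £2.13 = £1,605.61
Electric: 63,696,682 BTU / 3412 = 18,670 kWh → × £0.0747 = £1,394.53
Difference = |£1,605.61 − £1,394.53| = £211.08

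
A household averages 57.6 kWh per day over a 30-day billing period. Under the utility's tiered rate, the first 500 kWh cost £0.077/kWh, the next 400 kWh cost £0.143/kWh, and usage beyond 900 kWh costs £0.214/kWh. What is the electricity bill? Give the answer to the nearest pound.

£273

Usage = 57.6 kWh/day × 30 days = 1728 kWh
First 500 kWh × £0.077 = £38.50
Next 400 kWh × £0.143 = £57.20
Remaining 828 kWh × £0.214 = £177.19
Total = £272.89 ≈ £273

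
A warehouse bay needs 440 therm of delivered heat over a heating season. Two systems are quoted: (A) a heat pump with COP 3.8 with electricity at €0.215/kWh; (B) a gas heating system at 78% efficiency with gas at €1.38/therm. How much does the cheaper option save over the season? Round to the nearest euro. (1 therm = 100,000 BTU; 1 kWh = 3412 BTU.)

Heat load = 440 therm × 100,000 = 44,000,000 BTU
Gas: input = 44,000,000 / 0.78 = 56,410,256 BTU = 564.1 therm → 564.1 × €1.38 = €778.46
Heat pump: 44,000,000 BTU / 3412 = 12,900 kWh heat; / 3.8 = 3,394 kWh in → × €0.215 = €729.62
Difference = |€778.46 − €729.62| = €48.84 ≈ €49

€49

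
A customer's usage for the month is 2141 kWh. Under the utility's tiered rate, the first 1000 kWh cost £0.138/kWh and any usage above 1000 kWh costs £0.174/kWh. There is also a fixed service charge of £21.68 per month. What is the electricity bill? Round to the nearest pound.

£358

First 1000 kWh × £0.138 = £138.00
Remaining 1141 kWh × £0.174 = £198.53
Energy charge = £336.53; + service £21.68 = £358.21 ≈ £358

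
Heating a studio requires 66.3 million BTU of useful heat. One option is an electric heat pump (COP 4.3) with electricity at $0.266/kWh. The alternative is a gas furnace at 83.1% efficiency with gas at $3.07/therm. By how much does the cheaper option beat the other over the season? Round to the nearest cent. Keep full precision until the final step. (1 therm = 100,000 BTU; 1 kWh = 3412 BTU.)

Heat load = 66.3 × 10⁶ BTU = 66,300,000 BTU
Gas: input = 66,300,000 / 0.831 = 79,783,394 BTU = 797.8 therm → 797.8 × $3.07 = $2,449.35
Heat pump: 66,300,000 BTU / 3412 = 19,430 kWh heat; / 4.3 = 4,519 kWh in → × $0.266 = $1,202.04
Difference = |$2,449.35 − $1,202.04| = $1,247.31

$1247.31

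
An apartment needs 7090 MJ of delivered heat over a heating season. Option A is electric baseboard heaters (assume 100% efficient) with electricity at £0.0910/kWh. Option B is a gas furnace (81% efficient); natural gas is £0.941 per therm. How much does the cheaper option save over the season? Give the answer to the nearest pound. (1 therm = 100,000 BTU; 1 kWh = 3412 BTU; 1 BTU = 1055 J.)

£101

Heat load = 7090 MJ = 7,090,000,000 J / 1055 = 6,720,379 BTU
Gas: input = 6,720,379 / 0.81 = 8,296,764 BTU = 82.97 therm → 82.97 × £0.941 = £78.07
Electric: 6,720,379 BTU / 3412 = 1,970 kWh → × £0.0910 = £179.24
Difference = |£78.07 − £179.24| = £101.16 ≈ £101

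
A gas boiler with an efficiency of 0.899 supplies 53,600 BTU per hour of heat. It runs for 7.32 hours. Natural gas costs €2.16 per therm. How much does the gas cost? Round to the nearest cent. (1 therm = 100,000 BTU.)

€9.43

Heat delivered = 53,600 BTU/h × 7.32 h = 392,352 BTU
Gas input = 392,352 / 0.899 = 436,432 BTU
= 436,432 / 100,000 = 4.364 therm
Cost = 4.364 × €2.16/therm = €9.43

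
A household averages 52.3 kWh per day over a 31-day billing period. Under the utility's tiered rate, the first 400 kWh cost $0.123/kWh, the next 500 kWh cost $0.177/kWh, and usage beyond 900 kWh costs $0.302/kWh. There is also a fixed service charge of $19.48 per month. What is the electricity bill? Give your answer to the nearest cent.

$375.01

Usage = 52.3 kWh/day × 31 days = 1621.3 kWh
First 400 kWh × $0.123 = $49.20
Next 500 kWh × $0.177 = $88.50
Remaining 721.3 kWh × $0.302 = $217.83
Energy charge = $355.53; + service $19.48 = $375.01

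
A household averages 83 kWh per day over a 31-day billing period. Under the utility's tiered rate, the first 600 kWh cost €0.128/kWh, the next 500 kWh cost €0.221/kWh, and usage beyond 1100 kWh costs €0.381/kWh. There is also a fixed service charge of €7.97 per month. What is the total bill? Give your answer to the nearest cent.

Usage = 83 kWh/day × 31 days = 2573 kWh
First 600 kWh × €0.128 = €76.80
Next 500 kWh × €0.221 = €110.50
Remaining 1473 kWh × €0.381 = €561.21
Energy charge = €748.51; + service €7.97 = €756.48

€756.48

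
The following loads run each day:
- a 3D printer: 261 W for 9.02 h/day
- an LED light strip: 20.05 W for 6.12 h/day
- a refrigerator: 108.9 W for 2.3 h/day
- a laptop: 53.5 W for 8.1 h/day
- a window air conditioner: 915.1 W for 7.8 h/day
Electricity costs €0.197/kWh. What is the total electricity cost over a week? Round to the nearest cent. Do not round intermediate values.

3D printer: 261 W × 9.02 h × 7 d = 16,480 Wh = 16.48 kWh
LED light strip: 20.05 W × 6.12 h × 7 d = 859 Wh = 0.8589 kWh
refrigerator: 108.9 W × 2.3 h × 7 d = 1,753 Wh = 1.753 kWh
laptop: 53.5 W × 8.1 h × 7 d = 3,033 Wh = 3.033 kWh
window air conditioner: 915.1 W × 7.8 h × 7 d = 49,964 Wh = 49.96 kWh
Total energy = 16.48 + 0.8589 + 1.753 + 3.033 + 49.96 = 72.09 kWh
Cost = 72.09 kWh × €0.197 = €14.20

€14.20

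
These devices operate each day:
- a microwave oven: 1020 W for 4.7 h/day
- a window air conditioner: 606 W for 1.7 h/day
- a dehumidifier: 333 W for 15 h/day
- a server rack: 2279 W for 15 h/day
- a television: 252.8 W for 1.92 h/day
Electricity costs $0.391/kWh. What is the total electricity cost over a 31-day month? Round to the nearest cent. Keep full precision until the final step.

microwave oven: 1020 W × 4.7 h × 31 d = 148,614 Wh = 148.6 kWh
window air conditioner: 606 W × 1.7 h × 31 d = 31,936 Wh = 31.94 kWh
dehumidifier: 333 W × 15 h × 31 d = 154,845 Wh = 154.8 kWh
server rack: 2279 W × 15 h × 31 d = 1,059,735 Wh = 1,060 kWh
television: 252.8 W × 1.92 h × 31 d = 15,047 Wh = 15.05 kWh
Total energy = 148.6 + 31.94 + 154.8 + 1,060 + 15.05 = 1,410 kWh
Cost = 1,410 kWh × $0.391 = $551.38

$551.38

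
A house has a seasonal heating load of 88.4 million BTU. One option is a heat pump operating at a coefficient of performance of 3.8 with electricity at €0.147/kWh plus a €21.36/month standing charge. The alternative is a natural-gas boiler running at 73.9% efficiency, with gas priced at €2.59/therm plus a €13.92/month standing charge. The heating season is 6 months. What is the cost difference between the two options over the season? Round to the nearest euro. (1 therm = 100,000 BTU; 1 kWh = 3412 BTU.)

€2051

Heat load = 88.4 × 10⁶ BTU = 88,400,000 BTU
Gas: input = 88,400,000 / 0.739 = 119,621,110 BTU = 1,196 therm → 1,196 × €2.59 = €3,098.19; + 6 × €13.92 standing = €3,181.71
Heat pump: 88,400,000 BTU / 3412 = 25,910 kWh heat; / 3.8 = 6,818 kWh in → × €0.147 = €1,002.25; + 6 × €21.36 standing = €1,130.41
Difference = |€3,181.71 − €1,130.41| = €2,051.29 ≈ €2051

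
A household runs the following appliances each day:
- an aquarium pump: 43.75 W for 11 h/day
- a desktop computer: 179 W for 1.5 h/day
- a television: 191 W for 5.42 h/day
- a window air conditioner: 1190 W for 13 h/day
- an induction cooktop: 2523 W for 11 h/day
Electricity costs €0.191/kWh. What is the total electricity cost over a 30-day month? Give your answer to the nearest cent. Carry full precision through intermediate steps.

aquarium pump: 43.75 W × 11 h × 30 d = 14,438 Wh = 14.44 kWh
desktop computer: 179 W × 1.5 h × 30 d = 8,055 Wh = 8.055 kWh
television: 191 W × 5.42 h × 30 d = 31,057 Wh = 31.06 kWh
window air conditioner: 1190 W × 13 h × 30 d = 464,100 Wh = 464.1 kWh
induction cooktop: 2523 W × 11 h × 30 d = 832,590 Wh = 832.6 kWh
Total energy = 14.44 + 8.055 + 31.06 + 464.1 + 832.6 = 1,350 kWh
Cost = 1,350 kWh × €0.191 = €257.90

€257.90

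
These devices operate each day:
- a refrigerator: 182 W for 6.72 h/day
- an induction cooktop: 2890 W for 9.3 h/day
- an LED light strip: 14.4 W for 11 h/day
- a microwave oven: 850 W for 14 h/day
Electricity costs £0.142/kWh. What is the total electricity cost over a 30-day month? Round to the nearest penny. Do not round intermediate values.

refrigerator: 182 W × 6.72 h × 30 d = 36,691 Wh = 36.69 kWh
induction cooktop: 2890 W × 9.3 h × 30 d = 806,310 Wh = 806.3 kWh
LED light strip: 14.4 W × 11 h × 30 d = 4,752 Wh = 4.752 kWh
microwave oven: 850 W × 14 h × 30 d = 357,000 Wh = 357 kWh
Total energy = 36.69 + 806.3 + 4.752 + 357 = 1,205 kWh
Cost = 1,205 kWh × £0.142 = £171.07

£171.07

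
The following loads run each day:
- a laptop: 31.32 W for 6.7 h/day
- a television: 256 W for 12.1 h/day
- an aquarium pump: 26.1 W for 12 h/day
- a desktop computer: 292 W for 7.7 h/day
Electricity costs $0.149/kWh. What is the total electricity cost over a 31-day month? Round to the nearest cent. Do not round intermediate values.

laptop: 31.32 W × 6.7 h × 31 d = 6,505 Wh = 6.505 kWh
television: 256 W × 12.1 h × 31 d = 96,026 Wh = 96.03 kWh
aquarium pump: 26.1 W × 12 h × 31 d = 9,709 Wh = 9.709 kWh
desktop computer: 292 W × 7.7 h × 31 d = 69,700 Wh = 69.7 kWh
Total energy = 6.505 + 96.03 + 9.709 + 69.7 = 181.9 kWh
Cost = 181.9 kWh × $0.149 = $27.11

$27.11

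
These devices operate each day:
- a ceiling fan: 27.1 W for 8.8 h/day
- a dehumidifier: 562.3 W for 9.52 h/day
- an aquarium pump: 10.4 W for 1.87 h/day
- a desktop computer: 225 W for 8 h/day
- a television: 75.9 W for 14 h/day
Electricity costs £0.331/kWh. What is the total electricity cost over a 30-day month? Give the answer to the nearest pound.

£84

ceiling fan: 27.1 W × 8.8 h × 30 d = 7,154 Wh = 7.154 kWh
dehumidifier: 562.3 W × 9.52 h × 30 d = 160,593 Wh = 160.6 kWh
aquarium pump: 10.4 W × 1.87 h × 30 d = 583 Wh = 0.5834 kWh
desktop computer: 225 W × 8 h × 30 d = 54,000 Wh = 54 kWh
television: 75.9 W × 14 h × 30 d = 31,878 Wh = 31.88 kWh
Total energy = 7.154 + 160.6 + 0.5834 + 54 + 31.88 = 254.2 kWh
Cost = 254.2 kWh × £0.331 = £84.14 ≈ £84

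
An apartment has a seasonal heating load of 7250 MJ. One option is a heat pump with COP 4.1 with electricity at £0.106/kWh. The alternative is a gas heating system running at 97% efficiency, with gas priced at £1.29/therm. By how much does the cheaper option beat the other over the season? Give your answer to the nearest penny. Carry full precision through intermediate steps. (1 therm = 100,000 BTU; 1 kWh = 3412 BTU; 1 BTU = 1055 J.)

Heat load = 7250 MJ = 7,250,000,000 J / 1055 = 6,872,038 BTU
Gas: input = 6,872,038 / 0.97 = 7,084,575 BTU = 70.85 therm → 70.85 × £1.29 = £91.39
Heat pump: 6,872,038 BTU / 3412 = 2,014 kWh heat; / 4.1 = 491.2 kWh in → × £0.106 = £52.07
Difference = |£91.39 − £52.07| = £39.32

£39.32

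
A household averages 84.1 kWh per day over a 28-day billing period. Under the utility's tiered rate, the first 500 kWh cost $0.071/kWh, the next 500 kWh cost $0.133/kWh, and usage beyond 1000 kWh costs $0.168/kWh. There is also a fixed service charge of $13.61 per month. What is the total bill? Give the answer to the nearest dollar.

$343

Usage = 84.1 kWh/day × 28 days = 2354.8 kWh
First 500 kWh × $0.071 = $35.50
Next 500 kWh × $0.133 = $66.50
Remaining 1354.8 kWh × $0.168 = $227.61
Energy charge = $329.61; + service $13.61 = $343.22 ≈ $343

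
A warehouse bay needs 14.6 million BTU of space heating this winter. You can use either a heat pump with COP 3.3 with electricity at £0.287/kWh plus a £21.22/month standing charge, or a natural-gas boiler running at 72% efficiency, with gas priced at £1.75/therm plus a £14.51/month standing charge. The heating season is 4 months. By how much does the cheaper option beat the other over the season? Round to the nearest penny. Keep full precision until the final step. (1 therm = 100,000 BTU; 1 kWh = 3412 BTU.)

£44.12

Heat load = 14.6 × 10⁶ BTU = 14,600,000 BTU
Gas: input = 14,600,000 / 0.72 = 20,277,778 BTU = 202.8 therm → 202.8 × £1.75 = £354.86; + 4 × £14.51 standing = £412.90
Heat pump: 14,600,000 BTU / 3412 = 4,279 kWh heat; / 3.3 = 1,297 kWh in → × £0.287 = £372.14; + 4 × £21.22 standing = £457.02
Difference = |£412.90 − £457.02| = £44.12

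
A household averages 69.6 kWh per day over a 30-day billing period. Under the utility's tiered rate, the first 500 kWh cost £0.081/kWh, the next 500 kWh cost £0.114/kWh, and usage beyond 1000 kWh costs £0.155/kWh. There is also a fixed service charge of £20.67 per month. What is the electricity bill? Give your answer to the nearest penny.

£286.81

Usage = 69.6 kWh/day × 30 days = 2088 kWh
First 500 kWh × £0.081 = £40.50
Next 500 kWh × £0.114 = £57.00
Remaining 1088 kWh × £0.155 = £168.64
Energy charge = £266.14; + service £20.67 = £286.81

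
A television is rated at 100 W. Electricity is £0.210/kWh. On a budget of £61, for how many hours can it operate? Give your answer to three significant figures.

2900 h

Energy budget = £61 / £0.210 per kWh = 290.5 kWh = 290,476 Wh
Runtime = 290,476 Wh / 100 W = 2,905 h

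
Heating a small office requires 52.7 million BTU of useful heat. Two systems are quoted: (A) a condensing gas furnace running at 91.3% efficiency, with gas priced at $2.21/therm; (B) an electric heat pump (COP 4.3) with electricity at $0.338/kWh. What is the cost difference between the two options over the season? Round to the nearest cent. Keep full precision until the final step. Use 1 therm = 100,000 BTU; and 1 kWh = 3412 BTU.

Heat load = 52.7 × 10⁶ BTU = 52,700,000 BTU
Gas: input = 52,700,000 / 0.913 = 57,721,796 BTU = 577.2 therm → 577.2 × $2.21 = $1,275.65
Heat pump: 52,700,000 BTU / 3412 = 15,450 kWh heat; / 4.3 = 3,592 kWh in → × $0.338 = $1,214.09
Difference = |$1,275.65 − $1,214.09| = $61.56

$61.56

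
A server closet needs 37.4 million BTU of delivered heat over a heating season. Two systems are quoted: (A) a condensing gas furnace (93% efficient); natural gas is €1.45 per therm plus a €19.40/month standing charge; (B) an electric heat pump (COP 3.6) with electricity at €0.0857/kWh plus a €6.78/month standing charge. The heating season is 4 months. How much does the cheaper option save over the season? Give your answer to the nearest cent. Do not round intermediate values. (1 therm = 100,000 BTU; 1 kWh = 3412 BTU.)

Heat load = 37.4 × 10⁶ BTU = 37,400,000 BTU
Gas: input = 37,400,000 / 0.93 = 40,215,054 BTU = 402.2 therm → 402.2 × €1.45 = €583.12; + 4 × €19.40 standing = €660.72
Heat pump: 37,400,000 BTU / 3412 = 10,960 kWh heat; / 3.6 = 3,045 kWh in → × €0.0857 = €260.94; + 4 × €6.78 standing = €288.06
Difference = |€660.72 − €288.06| = €372.66

€372.66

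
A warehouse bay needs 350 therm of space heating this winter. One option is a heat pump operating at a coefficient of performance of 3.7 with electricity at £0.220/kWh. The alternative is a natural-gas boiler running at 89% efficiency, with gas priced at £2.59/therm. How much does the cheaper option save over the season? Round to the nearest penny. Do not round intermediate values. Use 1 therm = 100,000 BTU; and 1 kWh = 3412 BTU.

Heat load = 350 therm × 100,000 = 35,000,000 BTU
Gas: input = 35,000,000 / 0.89 = 39,325,843 BTU = 393.3 therm → 393.3 × £2.59 = £1,018.54
Heat pump: 35,000,000 BTU / 3412 = 10,260 kWh heat; / 3.7 = 2,772 kWh in → × £0.220 = £609.93
Difference = |£1,018.54 − £609.93| = £408.61

£408.61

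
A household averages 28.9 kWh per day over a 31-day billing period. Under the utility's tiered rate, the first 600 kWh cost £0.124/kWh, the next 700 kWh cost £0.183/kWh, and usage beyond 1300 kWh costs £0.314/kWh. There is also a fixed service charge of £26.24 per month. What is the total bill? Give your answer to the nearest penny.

£154.79

Usage = 28.9 kWh/day × 31 days = 895.9 kWh
First 600 kWh × £0.124 = £74.40
Next 295.9 kWh × £0.183 = £54.15
Remaining tier: 0 kWh (not reached)
Energy charge = £128.55; + service £26.24 = £154.79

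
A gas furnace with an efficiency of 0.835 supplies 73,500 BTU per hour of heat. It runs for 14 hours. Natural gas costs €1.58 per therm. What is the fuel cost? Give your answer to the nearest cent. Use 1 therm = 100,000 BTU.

€19.47

Heat delivered = 73,500 BTU/h × 14 h = 1,029,000 BTU
Gas input = 1,029,000 / 0.835 = 1,232,335 BTU
= 1,232,335 / 100,000 = 12.32 therm
Cost = 12.32 × €1.58/therm = €19.47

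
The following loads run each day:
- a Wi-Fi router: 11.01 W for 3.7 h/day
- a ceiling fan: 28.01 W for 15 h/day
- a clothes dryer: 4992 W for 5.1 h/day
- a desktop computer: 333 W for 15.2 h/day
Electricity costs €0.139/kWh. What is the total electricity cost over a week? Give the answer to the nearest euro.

Wi-Fi router: 11.01 W × 3.7 h × 7 d = 285 Wh = 0.2852 kWh
ceiling fan: 28.01 W × 15 h × 7 d = 2,941 Wh = 2.941 kWh
clothes dryer: 4992 W × 5.1 h × 7 d = 178,214 Wh = 178.2 kWh
desktop computer: 333 W × 15.2 h × 7 d = 35,431 Wh = 35.43 kWh
Total energy = 0.2852 + 2.941 + 178.2 + 35.43 = 216.9 kWh
Cost = 216.9 kWh × €0.139 = €30.15 ≈ €30

€30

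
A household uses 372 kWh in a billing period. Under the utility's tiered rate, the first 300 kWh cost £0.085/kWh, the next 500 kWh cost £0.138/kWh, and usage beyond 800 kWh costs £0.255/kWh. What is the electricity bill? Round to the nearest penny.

£35.44

First 300 kWh × £0.085 = £25.50
Next 72 kWh × £0.138 = £9.94
Remaining tier: 0 kWh (not reached)
Total = £35.44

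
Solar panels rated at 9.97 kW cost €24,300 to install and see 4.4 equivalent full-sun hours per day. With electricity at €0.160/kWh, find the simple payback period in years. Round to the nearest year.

Daily generation = 9.97 kW × 4.4 h = 43.87 kWh
Annual generation = 43.87 × 365 = 16012 kWh
Annual savings = 16012 × €0.160 = €2,561.89
Payback = €24,300 / €2,561.89 = 9.49 years

9 years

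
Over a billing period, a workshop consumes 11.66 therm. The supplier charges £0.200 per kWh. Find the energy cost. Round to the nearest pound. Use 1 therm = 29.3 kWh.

11.66 therm × (29.3 kWh/therm) = 341.6 kWh
Cost = 341.6 kWh × £0.200/kWh = £68.33 ≈ £68

£68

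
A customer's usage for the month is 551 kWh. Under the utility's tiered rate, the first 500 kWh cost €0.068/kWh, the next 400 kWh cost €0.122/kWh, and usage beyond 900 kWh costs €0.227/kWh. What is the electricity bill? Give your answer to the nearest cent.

First 500 kWh × €0.068 = €34.00
Next 51 kWh × €0.122 = €6.22
Remaining tier: 0 kWh (not reached)
Total = €40.22

€40.22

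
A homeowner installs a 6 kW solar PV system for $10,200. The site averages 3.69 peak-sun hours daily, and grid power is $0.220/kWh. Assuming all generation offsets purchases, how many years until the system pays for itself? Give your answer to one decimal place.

5.7 years

Daily generation = 6 kW × 3.69 h = 22.14 kWh
Annual generation = 22.14 × 365 = 8081.1 kWh
Annual savings = 8081.1 × $0.220 = $1,777.84
Payback = $10,200 / $1,777.84 = 5.74 years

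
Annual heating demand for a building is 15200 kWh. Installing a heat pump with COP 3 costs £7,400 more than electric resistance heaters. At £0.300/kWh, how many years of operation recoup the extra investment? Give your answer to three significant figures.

2.43 years

Resistance: 15200 kWh × £0.300 = £4,560.00/yr
Heat pump: 15200 / 3 = 5067 kWh in → × £0.300 = £1,520.00/yr
Annual savings = £3,040.00
Payback = £7,400 / £3,040.00 = 2.43 years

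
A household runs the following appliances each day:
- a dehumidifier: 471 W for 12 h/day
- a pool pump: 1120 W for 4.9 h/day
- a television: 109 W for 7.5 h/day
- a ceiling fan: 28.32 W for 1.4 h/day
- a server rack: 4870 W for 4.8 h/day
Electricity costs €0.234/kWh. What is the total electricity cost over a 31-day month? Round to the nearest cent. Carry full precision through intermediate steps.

dehumidifier: 471 W × 12 h × 31 d = 175,212 Wh = 175.2 kWh
pool pump: 1120 W × 4.9 h × 31 d = 170,128 Wh = 170.1 kWh
television: 109 W × 7.5 h × 31 d = 25,342 Wh = 25.34 kWh
ceiling fan: 28.32 W × 1.4 h × 31 d = 1,229 Wh = 1.229 kWh
server rack: 4870 W × 4.8 h × 31 d = 724,656 Wh = 724.7 kWh
Total energy = 175.2 + 170.1 + 25.34 + 1.229 + 724.7 = 1,097 kWh
Cost = 1,097 kWh × €0.234 = €256.60

€256.60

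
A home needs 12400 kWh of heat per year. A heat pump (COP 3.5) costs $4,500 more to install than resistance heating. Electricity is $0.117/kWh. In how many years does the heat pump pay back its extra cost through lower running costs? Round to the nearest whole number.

4 years

Resistance: 12400 kWh × $0.117 = $1,450.80/yr
Heat pump: 12400 / 3.5 = 3543 kWh in → × $0.117 = $414.51/yr
Annual savings = $1,036.29
Payback = $4,500 / $1,036.29 = 4.34 years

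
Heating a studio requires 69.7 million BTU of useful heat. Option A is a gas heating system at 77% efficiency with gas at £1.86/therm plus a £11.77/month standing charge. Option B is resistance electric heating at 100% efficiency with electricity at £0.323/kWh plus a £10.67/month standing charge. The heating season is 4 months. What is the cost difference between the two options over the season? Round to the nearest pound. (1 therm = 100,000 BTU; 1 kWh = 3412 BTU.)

£4910

Heat load = 69.7 × 10⁶ BTU = 69,700,000 BTU
Gas: input = 69,700,000 / 0.77 = 90,519,481 BTU = 905.2 therm → 905.2 × £1.86 = £1,683.66; + 4 × £11.77 standing = £1,730.74
Electric: 69,700,000 BTU / 3412 = 20,430 kWh → × £0.323 = £6,598.21; + 4 × £10.67 standing = £6,640.89
Difference = |£1,730.74 − £6,640.89| = £4,910.15 ≈ £4910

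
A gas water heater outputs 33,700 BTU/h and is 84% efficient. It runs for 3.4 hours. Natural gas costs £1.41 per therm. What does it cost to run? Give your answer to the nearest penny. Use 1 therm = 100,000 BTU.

£1.92

Heat delivered = 33,700 BTU/h × 3.4 h = 114,580 BTU
Gas input = 114,580 / 0.84 = 136,405 BTU
= 136,405 / 100,000 = 1.364 therm
Cost = 1.364 × £1.41/therm = £1.92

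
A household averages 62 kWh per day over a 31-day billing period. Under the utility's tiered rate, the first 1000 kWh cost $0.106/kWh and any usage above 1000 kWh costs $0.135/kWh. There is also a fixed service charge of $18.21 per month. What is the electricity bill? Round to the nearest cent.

$248.68

Usage = 62 kWh/day × 31 days = 1922 kWh
First 1000 kWh × $0.106 = $106.00
Remaining 922 kWh × $0.135 = $124.47
Energy charge = $230.47; + service $18.21 = $248.68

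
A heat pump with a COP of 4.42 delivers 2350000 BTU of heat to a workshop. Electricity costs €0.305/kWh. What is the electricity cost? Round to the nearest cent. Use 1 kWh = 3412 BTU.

Heat delivered = 2,350,000 BTU / 3412 = 688.7 kWh
Electrical input = 688.7 kWh / 4.42 = 155.8 kWh
Cost = 155.8 × €0.305/kWh = €47.53

€47.53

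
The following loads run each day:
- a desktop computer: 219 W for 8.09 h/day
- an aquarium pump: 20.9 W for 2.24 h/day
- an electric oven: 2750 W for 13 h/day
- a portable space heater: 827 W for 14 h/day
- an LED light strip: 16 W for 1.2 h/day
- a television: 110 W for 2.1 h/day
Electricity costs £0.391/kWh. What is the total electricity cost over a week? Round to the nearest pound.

£135

desktop computer: 219 W × 8.09 h × 7 d = 12,402 Wh = 12.4 kWh
aquarium pump: 20.9 W × 2.24 h × 7 d = 328 Wh = 0.3277 kWh
electric oven: 2750 W × 13 h × 7 d = 250,250 Wh = 250.2 kWh
portable space heater: 827 W × 14 h × 7 d = 81,046 Wh = 81.05 kWh
LED light strip: 16 W × 1.2 h × 7 d = 134 Wh = 0.1344 kWh
television: 110 W × 2.1 h × 7 d = 1,617 Wh = 1.617 kWh
Total energy = 12.4 + 0.3277 + 250.2 + 81.05 + 0.1344 + 1.617 = 345.8 kWh
Cost = 345.8 kWh × £0.391 = £135.20 ≈ £135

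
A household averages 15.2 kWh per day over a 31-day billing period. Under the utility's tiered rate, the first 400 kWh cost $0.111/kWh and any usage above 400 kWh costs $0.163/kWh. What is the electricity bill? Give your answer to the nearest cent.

Usage = 15.2 kWh/day × 31 days = 471.2 kWh
First 400 kWh × $0.111 = $44.40
Remaining 71.2 kWh × $0.163 = $11.61
Total = $56.01

$56.01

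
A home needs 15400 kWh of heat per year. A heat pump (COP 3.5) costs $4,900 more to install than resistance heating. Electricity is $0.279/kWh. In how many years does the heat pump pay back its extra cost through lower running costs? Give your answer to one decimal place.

Resistance: 15400 kWh × $0.279 = $4,296.60/yr
Heat pump: 15400 / 3.5 = 4400 kWh in → × $0.279 = $1,227.60/yr
Annual savings = $3,069.00
Payback = $4,900 / $3,069.00 = 1.6 years

1.6 years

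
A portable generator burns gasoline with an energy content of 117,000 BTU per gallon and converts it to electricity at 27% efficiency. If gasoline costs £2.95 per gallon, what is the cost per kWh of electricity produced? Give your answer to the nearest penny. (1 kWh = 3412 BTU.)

Electrical output per gallon = 117,000 BTU × 0.27 / 3412 BTU/kWh = 9.258 kWh
Cost per kWh = £2.95 / 9.258 kWh = £0.319

£0.32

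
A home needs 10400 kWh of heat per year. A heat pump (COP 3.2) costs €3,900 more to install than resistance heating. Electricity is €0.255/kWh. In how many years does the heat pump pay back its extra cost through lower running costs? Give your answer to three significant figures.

2.14 years

Resistance: 10400 kWh × €0.255 = €2,652.00/yr
Heat pump: 10400 / 3.2 = 3250 kWh in → × €0.255 = €828.75/yr
Annual savings = €1,823.25
Payback = €3,900 / €1,823.25 = 2.14 years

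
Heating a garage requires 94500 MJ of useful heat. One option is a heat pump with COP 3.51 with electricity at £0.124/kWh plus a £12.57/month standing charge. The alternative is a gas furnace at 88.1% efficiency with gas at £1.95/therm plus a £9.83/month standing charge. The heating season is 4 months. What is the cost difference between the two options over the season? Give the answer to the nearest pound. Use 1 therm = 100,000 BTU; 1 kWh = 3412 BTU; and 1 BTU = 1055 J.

Heat load = 94500 MJ = 94,500,000,000 J / 1055 = 89,573,460 BTU
Gas: input = 89,573,460 / 0.881 = 101,672,485 BTU = 1,017 therm → 1,017 × £1.95 = £1,982.61; + 4 × £9.83 standing = £2,021.93
Heat pump: 89,573,460 BTU / 3412 = 26,250 kWh heat; / 3.51 = 7,479 kWh in → × £0.124 = £927.44; + 4 × £12.57 standing = £977.72
Difference = |£2,021.93 − £977.72| = £1,044.22 ≈ £1044

£1044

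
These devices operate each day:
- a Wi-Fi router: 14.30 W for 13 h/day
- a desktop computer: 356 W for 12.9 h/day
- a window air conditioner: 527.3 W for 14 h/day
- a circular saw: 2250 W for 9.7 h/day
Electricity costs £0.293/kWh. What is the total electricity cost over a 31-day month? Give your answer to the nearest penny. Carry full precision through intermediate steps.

Wi-Fi router: 14.30 W × 13 h × 31 d = 5,763 Wh = 5.763 kWh
desktop computer: 356 W × 12.9 h × 31 d = 142,364 Wh = 142.4 kWh
window air conditioner: 527.3 W × 14 h × 31 d = 228,848 Wh = 228.8 kWh
circular saw: 2250 W × 9.7 h × 31 d = 676,575 Wh = 676.6 kWh
Total energy = 5.763 + 142.4 + 228.8 + 676.6 = 1,054 kWh
Cost = 1,054 kWh × £0.293 = £308.69

£308.69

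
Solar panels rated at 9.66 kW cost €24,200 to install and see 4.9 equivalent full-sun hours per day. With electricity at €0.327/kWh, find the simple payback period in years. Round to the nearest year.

Daily generation = 9.66 kW × 4.9 h = 47.33 kWh
Annual generation = 47.33 × 365 = 17277 kWh
Annual savings = 17277 × €0.327 = €5,649.55
Payback = €24,200 / €5,649.55 = 4.28 years

4 years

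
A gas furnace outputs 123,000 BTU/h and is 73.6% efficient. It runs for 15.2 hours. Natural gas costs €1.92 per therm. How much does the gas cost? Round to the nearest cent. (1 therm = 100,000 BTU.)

Heat delivered = 123,000 BTU/h × 15.2 h = 1,869,600 BTU
Gas input = 1,869,600 / 0.736 = 2,540,217 BTU
= 2,540,217 / 100,000 = 25.4 therm
Cost = 25.4 × €1.92/therm = €48.77

€48.77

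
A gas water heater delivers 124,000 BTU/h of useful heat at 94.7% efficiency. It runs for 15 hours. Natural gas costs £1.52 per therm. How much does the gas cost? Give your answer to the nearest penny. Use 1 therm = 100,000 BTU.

£29.85

Heat delivered = 124,000 BTU/h × 15 h = 1,860,000 BTU
Gas input = 1,860,000 / 0.947 = 1,964,097 BTU
= 1,964,097 / 100,000 = 19.64 therm
Cost = 19.64 × £1.52/therm = £29.85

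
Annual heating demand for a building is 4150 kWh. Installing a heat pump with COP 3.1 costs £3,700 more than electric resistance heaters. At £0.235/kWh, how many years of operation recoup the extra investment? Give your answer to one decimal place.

Resistance: 4150 kWh × £0.235 = £975.25/yr
Heat pump: 4150 / 3.1 = 1339 kWh in → × £0.235 = £314.60/yr
Annual savings = £660.65
Payback = £3,700 / £660.65 = 5.6 years

5.6 years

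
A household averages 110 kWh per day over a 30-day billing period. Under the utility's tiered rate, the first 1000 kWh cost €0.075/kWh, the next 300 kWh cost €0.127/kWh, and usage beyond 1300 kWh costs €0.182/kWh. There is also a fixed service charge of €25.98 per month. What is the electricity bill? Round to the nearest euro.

€503

Usage = 110 kWh/day × 30 days = 3300 kWh
First 1000 kWh × €0.075 = €75.00
Next 300 kWh × €0.127 = €38.10
Remaining 2000 kWh × €0.182 = €364.00
Energy charge = €477.10; + service €25.98 = €503.08 ≈ €503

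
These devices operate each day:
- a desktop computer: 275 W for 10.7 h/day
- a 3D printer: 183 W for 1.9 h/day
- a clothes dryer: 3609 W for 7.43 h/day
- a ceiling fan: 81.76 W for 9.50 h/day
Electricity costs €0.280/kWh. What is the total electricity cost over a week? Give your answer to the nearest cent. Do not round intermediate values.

€60.53

desktop computer: 275 W × 10.7 h × 7 d = 20,598 Wh = 20.6 kWh
3D printer: 183 W × 1.9 h × 7 d = 2,434 Wh = 2.434 kWh
clothes dryer: 3609 W × 7.43 h × 7 d = 187,704 Wh = 187.7 kWh
ceiling fan: 81.76 W × 9.50 h × 7 d = 5,437 Wh = 5.437 kWh
Total energy = 20.6 + 2.434 + 187.7 + 5.437 = 216.2 kWh
Cost = 216.2 kWh × €0.280 = €60.53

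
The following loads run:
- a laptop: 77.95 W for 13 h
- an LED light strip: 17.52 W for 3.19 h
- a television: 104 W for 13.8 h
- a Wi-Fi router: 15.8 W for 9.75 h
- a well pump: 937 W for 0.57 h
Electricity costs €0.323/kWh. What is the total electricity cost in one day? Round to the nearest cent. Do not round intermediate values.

€1.03

laptop: 77.95 W × 13 h = 1,013 Wh = 1.013 kWh
LED light strip: 17.52 W × 3.19 h = 56 Wh = 0.05589 kWh
television: 104 W × 13.8 h = 1,435 Wh = 1.435 kWh
Wi-Fi router: 15.8 W × 9.75 h = 154 Wh = 0.1541 kWh
well pump: 937 W × 0.57 h = 534 Wh = 0.5341 kWh
Total energy = 1.013 + 0.05589 + 1.435 + 0.1541 + 0.5341 = 3.193 kWh
Cost = 3.193 kWh × €0.323 = €1.03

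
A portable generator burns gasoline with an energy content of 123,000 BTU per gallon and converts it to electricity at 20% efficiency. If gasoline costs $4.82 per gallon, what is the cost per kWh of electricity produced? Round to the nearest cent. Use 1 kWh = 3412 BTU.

Electrical output per gallon = 123,000 BTU × 0.20 / 3412 BTU/kWh = 7.21 kWh
Cost per kWh = $4.82 / 7.21 kWh = $0.669

$0.67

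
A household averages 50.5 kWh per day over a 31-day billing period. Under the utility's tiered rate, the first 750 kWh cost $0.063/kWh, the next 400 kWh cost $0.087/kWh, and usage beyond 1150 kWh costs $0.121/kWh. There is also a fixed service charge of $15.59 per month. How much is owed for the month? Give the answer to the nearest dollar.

Usage = 50.5 kWh/day × 31 days = 1565.5 kWh
First 750 kWh × $0.063 = $47.25
Next 400 kWh × $0.087 = $34.80
Remaining 415.5 kWh × $0.121 = $50.28
Energy charge = $132.33; + service $15.59 = $147.92 ≈ $148

$148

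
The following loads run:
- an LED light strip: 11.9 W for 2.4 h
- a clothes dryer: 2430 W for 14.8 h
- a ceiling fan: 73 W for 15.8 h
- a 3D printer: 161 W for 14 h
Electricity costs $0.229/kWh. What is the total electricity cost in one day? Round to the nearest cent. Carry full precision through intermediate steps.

LED light strip: 11.9 W × 2.4 h = 29 Wh = 0.02856 kWh
clothes dryer: 2430 W × 14.8 h = 35,964 Wh = 35.96 kWh
ceiling fan: 73 W × 15.8 h = 1,153 Wh = 1.153 kWh
3D printer: 161 W × 14 h = 2,254 Wh = 2.254 kWh
Total energy = 0.02856 + 35.96 + 1.153 + 2.254 = 39.4 kWh
Cost = 39.4 kWh × $0.229 = $9.02

$9.02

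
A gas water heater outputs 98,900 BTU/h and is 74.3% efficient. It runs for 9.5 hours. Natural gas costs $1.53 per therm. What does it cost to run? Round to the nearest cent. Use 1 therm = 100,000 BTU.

$19.35

Heat delivered = 98,900 BTU/h × 9.5 h = 939,550 BTU
Gas input = 939,550 / 0.743 = 1,264,536 BTU
= 1,264,536 / 100,000 = 12.65 therm
Cost = 12.65 × $1.53/therm = $19.35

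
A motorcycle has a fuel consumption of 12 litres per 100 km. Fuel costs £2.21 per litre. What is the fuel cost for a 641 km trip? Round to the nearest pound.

Fuel = 12 L/100 km × 641 km / 100 = 76.92 L
Cost = 76.92 L × £2.21/L = £169.99 ≈ £170

£170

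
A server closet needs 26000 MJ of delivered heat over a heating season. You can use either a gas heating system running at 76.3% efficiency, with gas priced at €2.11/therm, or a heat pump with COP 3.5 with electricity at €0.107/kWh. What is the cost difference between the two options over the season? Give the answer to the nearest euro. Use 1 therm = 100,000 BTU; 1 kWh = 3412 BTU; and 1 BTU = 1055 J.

€461

Heat load = 26000 MJ = 26,000,000,000 J / 1055 = 24,644,550 BTU
Gas: input = 24,644,550 / 0.763 = 32,299,541 BTU = 323 therm → 323 × €2.11 = €681.52
Heat pump: 24,644,550 BTU / 3412 = 7,223 kWh heat; / 3.5 = 2,064 kWh in → × €0.107 = €220.81
Difference = |€681.52 − €220.81| = €460.71 ≈ €461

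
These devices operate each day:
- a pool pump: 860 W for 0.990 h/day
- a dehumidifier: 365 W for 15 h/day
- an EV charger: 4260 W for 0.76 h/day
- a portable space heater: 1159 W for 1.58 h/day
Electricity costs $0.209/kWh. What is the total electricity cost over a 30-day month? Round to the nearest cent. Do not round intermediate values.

pool pump: 860 W × 0.990 h × 30 d = 25,542 Wh = 25.54 kWh
dehumidifier: 365 W × 15 h × 30 d = 164,250 Wh = 164.2 kWh
EV charger: 4260 W × 0.76 h × 30 d = 97,128 Wh = 97.13 kWh
portable space heater: 1159 W × 1.58 h × 30 d = 54,937 Wh = 54.94 kWh
Total energy = 25.54 + 164.2 + 97.13 + 54.94 = 341.9 kWh
Cost = 341.9 kWh × $0.209 = $71.45

$71.45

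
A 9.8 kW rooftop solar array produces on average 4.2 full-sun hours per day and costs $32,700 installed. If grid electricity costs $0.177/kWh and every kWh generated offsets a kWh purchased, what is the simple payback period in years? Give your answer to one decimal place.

Daily generation = 9.8 kW × 4.2 h = 41.16 kWh
Annual generation = 41.16 × 365 = 15023 kWh
Annual savings = 15023 × $0.177 = $2,659.14
Payback = $32,700 / $2,659.14 = 12.3 years

12.3 years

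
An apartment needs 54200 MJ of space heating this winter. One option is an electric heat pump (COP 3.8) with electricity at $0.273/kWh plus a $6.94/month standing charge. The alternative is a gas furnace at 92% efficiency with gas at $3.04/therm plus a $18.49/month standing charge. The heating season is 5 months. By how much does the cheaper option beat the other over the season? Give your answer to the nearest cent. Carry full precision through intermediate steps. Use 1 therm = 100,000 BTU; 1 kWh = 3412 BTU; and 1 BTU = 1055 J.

$673.61

Heat load = 54200 MJ = 54,200,000,000 J / 1055 = 51,374,408 BTU
Gas: input = 51,374,408 / 0.92 = 55,841,747 BTU = 558.4 therm → 558.4 × $3.04 = $1,697.59; + 5 × $18.49 standing = $1,790.04
Heat pump: 51,374,408 BTU / 3412 = 15,060 kWh heat; / 3.8 = 3,962 kWh in → × $0.273 = $1,081.72; + 5 × $6.94 standing = $1,116.42
Difference = |$1,790.04 − $1,116.42| = $673.61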